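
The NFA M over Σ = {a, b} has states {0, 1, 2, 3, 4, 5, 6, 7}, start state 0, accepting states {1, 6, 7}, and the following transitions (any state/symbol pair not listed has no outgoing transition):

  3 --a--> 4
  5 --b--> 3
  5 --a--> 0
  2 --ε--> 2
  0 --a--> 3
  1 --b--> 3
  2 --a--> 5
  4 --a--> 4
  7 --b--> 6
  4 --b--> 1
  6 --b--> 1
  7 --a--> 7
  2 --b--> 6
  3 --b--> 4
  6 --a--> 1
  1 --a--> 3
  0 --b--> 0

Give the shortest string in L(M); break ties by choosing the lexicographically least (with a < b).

A breadth-first search from 0 reaches an accepting state first via the path 0 → 3 → 4 → 1 on input aab.
No string of length < 3 is accepted (BFS exhausts all shorter strings without reaching an accepting state), and aab is the lexicographically least accepting string of length 3.

aab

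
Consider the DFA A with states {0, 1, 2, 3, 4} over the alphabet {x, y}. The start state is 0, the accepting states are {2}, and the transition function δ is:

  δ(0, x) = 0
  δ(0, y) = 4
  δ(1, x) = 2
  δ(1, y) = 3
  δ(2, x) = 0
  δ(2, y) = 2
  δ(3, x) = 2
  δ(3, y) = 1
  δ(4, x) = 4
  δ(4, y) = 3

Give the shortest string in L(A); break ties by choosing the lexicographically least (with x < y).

yyx

A breadth-first search from 0 reaches an accepting state first via the path 0 → 4 → 3 → 2 on input yyx.
No string of length < 3 is accepted (BFS exhausts all shorter strings without reaching an accepting state), and yyx is the lexicographically least accepting string of length 3.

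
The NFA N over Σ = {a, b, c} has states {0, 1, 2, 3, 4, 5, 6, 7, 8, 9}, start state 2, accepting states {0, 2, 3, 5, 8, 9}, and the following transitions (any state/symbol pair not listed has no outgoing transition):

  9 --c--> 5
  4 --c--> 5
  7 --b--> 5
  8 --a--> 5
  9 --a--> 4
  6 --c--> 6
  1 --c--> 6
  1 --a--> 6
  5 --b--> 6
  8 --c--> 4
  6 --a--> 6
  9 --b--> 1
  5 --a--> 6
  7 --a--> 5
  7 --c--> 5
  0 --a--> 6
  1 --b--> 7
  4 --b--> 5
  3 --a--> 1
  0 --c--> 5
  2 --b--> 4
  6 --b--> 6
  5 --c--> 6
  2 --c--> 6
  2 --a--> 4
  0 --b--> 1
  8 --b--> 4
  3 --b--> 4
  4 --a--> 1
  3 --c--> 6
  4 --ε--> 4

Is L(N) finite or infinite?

finite

The useful states (reachable from 2 and able to reach an accepting state) are {1, 2, 4, 5, 7}.
Restricted to these states the transition graph has no cycle, so every accepting path has bounded length and L is finite.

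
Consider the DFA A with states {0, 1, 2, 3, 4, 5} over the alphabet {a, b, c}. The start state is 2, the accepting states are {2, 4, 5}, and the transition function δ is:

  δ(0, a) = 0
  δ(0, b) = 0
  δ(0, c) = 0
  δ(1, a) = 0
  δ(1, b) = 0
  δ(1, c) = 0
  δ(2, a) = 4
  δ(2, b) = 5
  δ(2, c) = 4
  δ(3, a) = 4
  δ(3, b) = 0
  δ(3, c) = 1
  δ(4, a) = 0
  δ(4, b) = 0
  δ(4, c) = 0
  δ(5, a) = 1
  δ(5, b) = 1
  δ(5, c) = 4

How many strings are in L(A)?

5

The useful subgraph on states {2, 4, 5} is acyclic, so L(A) is finite; the longest accepting path visits 3 useful states, giving maximum string length 2.
Counting accepting paths from 2 by length: 1 of length 0, 3 of length 1, 1 of length 2. Total 5.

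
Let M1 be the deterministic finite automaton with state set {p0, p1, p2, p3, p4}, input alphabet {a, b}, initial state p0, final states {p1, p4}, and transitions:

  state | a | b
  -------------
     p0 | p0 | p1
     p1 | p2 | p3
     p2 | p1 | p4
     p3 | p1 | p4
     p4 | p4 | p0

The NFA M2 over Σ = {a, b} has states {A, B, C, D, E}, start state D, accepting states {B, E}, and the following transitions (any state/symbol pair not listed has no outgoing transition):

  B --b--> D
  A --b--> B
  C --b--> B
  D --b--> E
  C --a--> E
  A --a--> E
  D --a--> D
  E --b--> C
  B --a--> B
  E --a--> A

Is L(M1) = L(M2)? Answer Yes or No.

Exploring the product automaton M1 × M2 from the start pair (p0, D), following both machines on each input symbol, reaches 5 state pairs: (p0, D), (p1, E), (p2, A), (p3, C), (p4, B).
M1 accepts in {p1, p4} and M2 accepts in {B, E}. In every reachable pair the two components are either both accepting — (p1, E), (p4, B) — or both non-accepting, so no string is accepted by exactly one of the machines: L(M1) \ L(M2) and L(M2) \ L(M1) are both empty.
Hence every string is accepted by M1 iff it is accepted by M2, and the two languages coincide.

Yes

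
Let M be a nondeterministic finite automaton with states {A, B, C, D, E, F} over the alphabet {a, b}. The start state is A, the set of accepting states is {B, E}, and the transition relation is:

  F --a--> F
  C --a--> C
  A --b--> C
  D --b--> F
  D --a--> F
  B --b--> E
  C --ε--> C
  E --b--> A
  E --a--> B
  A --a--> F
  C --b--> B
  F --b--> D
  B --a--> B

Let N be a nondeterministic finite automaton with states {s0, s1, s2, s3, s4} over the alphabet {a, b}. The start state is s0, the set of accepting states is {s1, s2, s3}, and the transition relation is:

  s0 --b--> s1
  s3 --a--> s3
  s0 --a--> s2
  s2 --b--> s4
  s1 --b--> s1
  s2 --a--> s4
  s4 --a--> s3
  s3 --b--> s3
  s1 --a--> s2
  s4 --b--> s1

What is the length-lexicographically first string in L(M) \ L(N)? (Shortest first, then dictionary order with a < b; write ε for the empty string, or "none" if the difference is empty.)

The string bab is accepted by M but not by N.
No shorter string lies in the difference, and bab is the lexicographically first length-3 string in L(M) \ L(N).

bab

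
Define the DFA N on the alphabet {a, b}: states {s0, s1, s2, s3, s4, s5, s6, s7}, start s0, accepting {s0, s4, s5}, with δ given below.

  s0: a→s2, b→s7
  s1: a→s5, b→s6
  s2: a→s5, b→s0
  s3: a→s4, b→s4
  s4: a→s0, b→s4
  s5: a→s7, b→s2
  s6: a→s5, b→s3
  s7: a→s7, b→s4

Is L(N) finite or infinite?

State s0 is reachable from the start and can reach an accepting state, and it lies on the cycle s0 → s2 → s0.
Traversing that cycle any number of times yields accepted strings of unbounded length, so the language is infinite.

infinite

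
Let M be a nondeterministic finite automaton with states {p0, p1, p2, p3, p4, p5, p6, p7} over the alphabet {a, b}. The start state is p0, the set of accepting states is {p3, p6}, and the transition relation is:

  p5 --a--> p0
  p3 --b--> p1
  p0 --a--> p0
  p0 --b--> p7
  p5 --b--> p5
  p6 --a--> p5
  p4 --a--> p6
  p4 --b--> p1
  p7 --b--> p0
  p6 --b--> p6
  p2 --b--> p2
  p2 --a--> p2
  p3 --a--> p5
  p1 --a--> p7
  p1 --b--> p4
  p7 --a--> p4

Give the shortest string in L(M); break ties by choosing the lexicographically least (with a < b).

A breadth-first search from p0 reaches an accepting state first via the path p0 → p7 → p4 → p6 on input baa.
No string of length < 3 is accepted (BFS exhausts all shorter strings without reaching an accepting state), and baa is the lexicographically least accepting string of length 3.

baa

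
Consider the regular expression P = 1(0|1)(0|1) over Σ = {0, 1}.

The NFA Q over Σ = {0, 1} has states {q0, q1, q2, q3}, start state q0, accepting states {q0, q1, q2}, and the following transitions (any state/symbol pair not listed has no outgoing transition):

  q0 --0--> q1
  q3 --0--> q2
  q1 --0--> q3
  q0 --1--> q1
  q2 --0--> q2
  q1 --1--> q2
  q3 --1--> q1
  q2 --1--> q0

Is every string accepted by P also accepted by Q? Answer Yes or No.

Yes

Converting the expression P to a DFA (subset construction, then merging equivalent states) gives the minimal DFA with states {p0, p1, p2, p3, p4}, start state p0, accepting states {p4} and transitions p0: 0→p1, 1→p2; p1: 0→p1, 1→p1; p2: 0→p3, 1→p3; p3: 0→p4, 1→p4; p4: 0→p1, 1→p1.
Exploring the product automaton P × Q from the start pair (p0, q0), following both machines on each input symbol, reaches 11 state pairs: (p0, q0), (p1, q1), (p2, q1), (p1, q3), (p1, q2), (p3, q3), (p3, q2), (p1, q0), (p4, q2), (p4, q1), (p4, q0).
P accepts in {p4} and Q accepts in {q0, q1, q2}. The reachable pairs whose P-component is accepting are (p4, q2), (p4, q1), (p4, q0); in each of them the Q-component is accepting too, so the product for L(P) \ L(Q) (P-component accepting, Q-component rejecting) has no reachable accepting pair and the difference is empty.
Hence every string in L(P) is also in L(Q).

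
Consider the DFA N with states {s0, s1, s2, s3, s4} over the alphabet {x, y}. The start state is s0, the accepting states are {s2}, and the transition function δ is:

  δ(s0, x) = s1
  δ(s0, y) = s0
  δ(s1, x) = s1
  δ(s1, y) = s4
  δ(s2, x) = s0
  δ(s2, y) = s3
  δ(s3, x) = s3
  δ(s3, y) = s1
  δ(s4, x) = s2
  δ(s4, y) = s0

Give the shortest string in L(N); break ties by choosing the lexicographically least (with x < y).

xyx

A breadth-first search from s0 reaches an accepting state first via the path s0 → s1 → s4 → s2 on input xyx.
No string of length < 3 is accepted (BFS exhausts all shorter strings without reaching an accepting state), and xyx is the lexicographically least accepting string of length 3.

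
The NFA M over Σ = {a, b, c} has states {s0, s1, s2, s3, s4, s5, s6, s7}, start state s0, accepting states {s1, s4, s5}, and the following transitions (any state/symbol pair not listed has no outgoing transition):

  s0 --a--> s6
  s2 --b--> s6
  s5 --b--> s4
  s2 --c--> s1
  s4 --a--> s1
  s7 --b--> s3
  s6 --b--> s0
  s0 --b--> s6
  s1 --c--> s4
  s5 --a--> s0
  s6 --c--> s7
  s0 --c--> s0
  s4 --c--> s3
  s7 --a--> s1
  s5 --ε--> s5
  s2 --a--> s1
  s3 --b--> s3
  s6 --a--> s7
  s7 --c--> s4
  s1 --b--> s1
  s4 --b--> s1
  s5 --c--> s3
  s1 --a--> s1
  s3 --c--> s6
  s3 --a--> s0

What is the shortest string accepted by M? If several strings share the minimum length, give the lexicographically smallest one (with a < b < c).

aaa

A breadth-first search from s0 reaches an accepting state first via the path s0 → s6 → s7 → s1 on input aaa.
No string of length < 3 is accepted (BFS exhausts all shorter strings without reaching an accepting state), and aaa is the lexicographically least accepting string of length 3.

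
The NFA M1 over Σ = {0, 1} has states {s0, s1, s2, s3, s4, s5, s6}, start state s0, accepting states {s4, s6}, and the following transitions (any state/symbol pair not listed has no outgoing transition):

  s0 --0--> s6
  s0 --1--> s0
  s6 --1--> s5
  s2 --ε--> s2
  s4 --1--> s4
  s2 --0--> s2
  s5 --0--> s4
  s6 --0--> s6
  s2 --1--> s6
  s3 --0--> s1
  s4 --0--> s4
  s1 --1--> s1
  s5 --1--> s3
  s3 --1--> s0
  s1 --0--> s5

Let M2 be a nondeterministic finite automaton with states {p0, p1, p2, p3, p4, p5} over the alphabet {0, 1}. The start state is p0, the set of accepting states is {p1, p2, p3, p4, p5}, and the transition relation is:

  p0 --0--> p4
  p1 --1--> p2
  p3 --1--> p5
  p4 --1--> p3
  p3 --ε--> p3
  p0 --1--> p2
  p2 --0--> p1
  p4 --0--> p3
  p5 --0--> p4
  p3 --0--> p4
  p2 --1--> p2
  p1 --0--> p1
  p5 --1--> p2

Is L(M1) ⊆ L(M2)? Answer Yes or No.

Exploring the product automaton M1 × M2 from the start pair (s0, p0), following both machines on each input symbol, reaches 24 state pairs: (s0, p0), (s6, p4), (s0, p2), (s6, p3), (s5, p3), (s6, p1), (s5, p5), (s4, p4), (s3, p5), (s5, p2), (s3, p2), (s4, p3), (s1, p4), (s4, p1), (s1, p1), (s4, p5), (s1, p3), (s4, p2), (s5, p1), (s1, p2), (s5, p4), (s1, p5), (s3, p3), (s0, p5).
M1 accepts in {s4, s6} and M2 accepts in {p1, p2, p3, p4, p5}. The reachable pairs whose M1-component is accepting are (s6, p4), (s6, p3), (s6, p1), (s4, p4), (s4, p3), (s4, p1), (s4, p5), (s4, p2); in each of them the M2-component is accepting too, so the product for L(M1) \ L(M2) (M1-component accepting, M2-component rejecting) has no reachable accepting pair and the difference is empty.
Hence every string in L(M1) is also in L(M2).

Yes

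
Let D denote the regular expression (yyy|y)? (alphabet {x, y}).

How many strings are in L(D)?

The expression has no Kleene star, so L(D) is finite. Expanding the alternatives gives {ε, y, yyy}.
That is 1 of length 0, 1 of length 1, 1 of length 3: 3 strings in all.

3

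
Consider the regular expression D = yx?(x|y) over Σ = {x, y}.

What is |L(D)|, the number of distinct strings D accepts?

The expression has no Kleene star, so L(D) is finite. Expanding the alternatives gives {yx, yy, yxx, yxy}.
That is 2 of length 2, 2 of length 3: 4 strings in all.

4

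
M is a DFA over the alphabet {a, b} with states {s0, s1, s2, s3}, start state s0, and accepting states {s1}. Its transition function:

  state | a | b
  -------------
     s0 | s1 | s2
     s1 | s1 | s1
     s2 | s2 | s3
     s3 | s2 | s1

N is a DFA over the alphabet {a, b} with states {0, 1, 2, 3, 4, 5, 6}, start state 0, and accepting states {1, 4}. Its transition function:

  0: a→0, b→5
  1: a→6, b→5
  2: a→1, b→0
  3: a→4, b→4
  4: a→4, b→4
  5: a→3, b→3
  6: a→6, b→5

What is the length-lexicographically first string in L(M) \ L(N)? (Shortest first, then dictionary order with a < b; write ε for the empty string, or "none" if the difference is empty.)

The string a is accepted by M but not by N.
No shorter string lies in the difference, and a is the lexicographically first length-1 string in L(M) \ L(N).

a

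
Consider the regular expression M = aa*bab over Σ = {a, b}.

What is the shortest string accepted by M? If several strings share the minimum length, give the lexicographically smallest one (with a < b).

abab

By inspection of the expression, no string of length less than 4 matches, and abab is the lexicographically first match of length 4.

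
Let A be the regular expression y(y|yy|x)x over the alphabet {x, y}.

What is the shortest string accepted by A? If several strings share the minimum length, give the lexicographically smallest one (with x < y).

yxx

By inspection of the expression, no string of length less than 3 matches, and yxx is the lexicographically first match of length 3.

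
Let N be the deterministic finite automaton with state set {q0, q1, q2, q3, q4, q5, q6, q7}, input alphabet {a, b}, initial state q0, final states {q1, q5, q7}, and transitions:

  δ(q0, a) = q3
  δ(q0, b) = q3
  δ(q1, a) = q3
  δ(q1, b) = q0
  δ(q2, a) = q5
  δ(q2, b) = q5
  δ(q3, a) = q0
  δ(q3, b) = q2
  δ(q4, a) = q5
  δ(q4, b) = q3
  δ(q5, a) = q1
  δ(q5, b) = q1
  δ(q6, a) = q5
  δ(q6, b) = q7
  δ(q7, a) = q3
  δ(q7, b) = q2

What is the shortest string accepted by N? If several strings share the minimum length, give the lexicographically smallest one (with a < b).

aba

A breadth-first search from q0 reaches an accepting state first via the path q0 → q3 → q2 → q5 on input aba.
No string of length < 3 is accepted (BFS exhausts all shorter strings without reaching an accepting state), and aba is the lexicographically least accepting string of length 3.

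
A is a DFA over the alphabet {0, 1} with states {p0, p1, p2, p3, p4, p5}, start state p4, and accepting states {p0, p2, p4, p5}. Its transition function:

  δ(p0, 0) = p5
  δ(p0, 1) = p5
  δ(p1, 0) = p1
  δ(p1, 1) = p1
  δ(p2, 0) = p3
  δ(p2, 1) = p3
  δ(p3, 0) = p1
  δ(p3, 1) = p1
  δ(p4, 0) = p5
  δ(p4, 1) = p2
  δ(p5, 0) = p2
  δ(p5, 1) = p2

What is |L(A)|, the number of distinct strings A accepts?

5

The useful subgraph on states {p2, p4, p5} is acyclic, so L(A) is finite; the longest accepting path visits 3 useful states, giving maximum string length 2.
Counting accepting paths from p4 by length: 1 of length 0, 2 of length 1, 2 of length 2. Total 5.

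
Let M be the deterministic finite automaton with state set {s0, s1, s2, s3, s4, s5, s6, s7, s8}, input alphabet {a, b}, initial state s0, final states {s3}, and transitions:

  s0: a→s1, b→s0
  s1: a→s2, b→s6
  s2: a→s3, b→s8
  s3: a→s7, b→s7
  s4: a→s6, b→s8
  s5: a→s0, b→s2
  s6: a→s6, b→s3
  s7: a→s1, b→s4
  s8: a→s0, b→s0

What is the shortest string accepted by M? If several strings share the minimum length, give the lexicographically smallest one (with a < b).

A breadth-first search from s0 reaches an accepting state first via the path s0 → s1 → s2 → s3 on input aaa.
No string of length < 3 is accepted (BFS exhausts all shorter strings without reaching an accepting state), and aaa is the lexicographically least accepting string of length 3.

aaa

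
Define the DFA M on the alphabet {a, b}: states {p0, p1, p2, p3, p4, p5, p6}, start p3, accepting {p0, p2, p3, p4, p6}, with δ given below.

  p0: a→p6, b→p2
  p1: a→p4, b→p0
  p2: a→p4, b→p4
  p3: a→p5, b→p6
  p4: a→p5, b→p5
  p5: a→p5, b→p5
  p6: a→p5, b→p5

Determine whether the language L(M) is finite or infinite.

The useful states (reachable from p3 and able to reach an accepting state) are {p3, p6}.
Restricted to these states the transition graph has no cycle, so every accepting path has bounded length and L is finite.

finite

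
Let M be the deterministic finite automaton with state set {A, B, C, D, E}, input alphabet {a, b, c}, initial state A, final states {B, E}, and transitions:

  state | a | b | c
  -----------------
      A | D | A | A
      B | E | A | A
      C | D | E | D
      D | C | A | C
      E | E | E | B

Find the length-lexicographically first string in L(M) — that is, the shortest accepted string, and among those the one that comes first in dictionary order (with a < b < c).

aab

A breadth-first search from A reaches an accepting state first via the path A → D → C → E on input aab.
No string of length < 3 is accepted (BFS exhausts all shorter strings without reaching an accepting state), and aab is the lexicographically least accepting string of length 3.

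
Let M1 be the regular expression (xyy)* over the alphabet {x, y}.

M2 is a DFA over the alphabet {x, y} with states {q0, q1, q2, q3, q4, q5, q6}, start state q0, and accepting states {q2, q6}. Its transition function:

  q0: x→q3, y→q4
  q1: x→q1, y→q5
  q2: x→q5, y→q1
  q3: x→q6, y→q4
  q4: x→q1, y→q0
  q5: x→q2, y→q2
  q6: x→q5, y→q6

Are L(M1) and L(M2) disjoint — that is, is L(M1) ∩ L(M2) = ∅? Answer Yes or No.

Yes

Converting the expression M1 to a DFA (subset construction, then merging equivalent states) gives the minimal DFA with states {r0, r1, r2, r3}, start state r0, accepting states {r0} and transitions r0: x→r1, y→r2; r1: x→r2, y→r3; r2: x→r2, y→r2; r3: x→r2, y→r0.
Exploring the product automaton M1 × M2 from the start pair (r0, q0), following both machines on each input symbol, reaches 10 state pairs: (r0, q0), (r1, q3), (r2, q4), (r2, q6), (r3, q4), (r2, q1), (r2, q0), (r2, q5), (r2, q3), (r2, q2).
M1 accepts in {r0} and M2 accepts in {q2, q6}; no reachable pair has both components accepting, so no string drives both machines to acceptance simultaneously and L(M1) ∩ L(M2) = ∅.
So no string is accepted by both, and the intersection is empty.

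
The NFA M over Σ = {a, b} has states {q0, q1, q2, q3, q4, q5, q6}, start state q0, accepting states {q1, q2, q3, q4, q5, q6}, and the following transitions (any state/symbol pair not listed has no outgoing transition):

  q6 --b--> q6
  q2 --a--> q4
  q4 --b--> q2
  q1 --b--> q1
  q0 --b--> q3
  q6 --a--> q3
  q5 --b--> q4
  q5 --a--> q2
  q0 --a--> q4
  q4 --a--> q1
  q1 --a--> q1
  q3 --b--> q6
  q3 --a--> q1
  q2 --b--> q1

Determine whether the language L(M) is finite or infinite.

State q1 is reachable from the start and can reach an accepting state, and it lies on the cycle q1 → q1.
Traversing that cycle any number of times yields accepted strings of unbounded length, so the language is infinite.

infinite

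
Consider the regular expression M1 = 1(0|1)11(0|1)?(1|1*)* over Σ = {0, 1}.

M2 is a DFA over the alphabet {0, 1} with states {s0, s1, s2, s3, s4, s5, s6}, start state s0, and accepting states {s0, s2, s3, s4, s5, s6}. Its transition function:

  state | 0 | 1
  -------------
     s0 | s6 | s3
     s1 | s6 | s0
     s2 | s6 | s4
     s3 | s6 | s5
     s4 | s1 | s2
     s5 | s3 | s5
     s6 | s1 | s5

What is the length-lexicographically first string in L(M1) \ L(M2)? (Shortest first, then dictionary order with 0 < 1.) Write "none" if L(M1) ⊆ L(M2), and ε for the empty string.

Converting the expression M1 to a DFA (subset construction, then merging equivalent states) gives the minimal DFA with states {r0, r1, r2, r3, r4, r5, r6}, start state r0, accepting states {r5, r6} and transitions r0: 0→r1, 1→r2; r1: 0→r1, 1→r1; r2: 0→r3, 1→r3; r3: 0→r1, 1→r4; r4: 0→r1, 1→r5; r5: 0→r6, 1→r6; r6: 0→r1, 1→r6.
Exploring the product automaton M1 × M2 from the start pair (r0, s0), following both machines on each input symbol, reaches 13 state pairs: (r0, s0), (r1, s6), (r2, s3), (r1, s1), (r1, s5), (r3, s6), (r3, s5), (r1, s0), (r1, s3), (r4, s5), (r5, s5), (r6, s3), (r6, s5).
M1 accepts in {r5, r6} and M2 accepts in {s0, s2, s3, s4, s5, s6}. The reachable pairs whose M1-component is accepting are (r5, s5), (r6, s3), (r6, s5); in each of them the M2-component is accepting too, so the product for L(M1) \ L(M2) (M1-component accepting, M2-component rejecting) has no reachable accepting pair and the difference is empty.
So every string accepted by M1 is also accepted by M2: L(M1) \ L(M2) = ∅ and there is no such string.

none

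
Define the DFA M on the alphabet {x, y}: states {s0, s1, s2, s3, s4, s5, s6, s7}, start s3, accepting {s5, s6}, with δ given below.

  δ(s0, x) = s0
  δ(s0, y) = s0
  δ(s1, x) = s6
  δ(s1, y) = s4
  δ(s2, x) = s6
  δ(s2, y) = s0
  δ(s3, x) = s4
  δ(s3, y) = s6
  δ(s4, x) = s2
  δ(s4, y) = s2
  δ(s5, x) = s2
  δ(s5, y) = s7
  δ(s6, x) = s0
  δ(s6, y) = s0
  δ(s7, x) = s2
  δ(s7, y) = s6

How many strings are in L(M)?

The useful subgraph on states {s2, s3, s4, s6} is acyclic, so L(M) is finite; the longest accepting path visits 4 useful states, giving maximum string length 3.
Counting accepting paths from s3 by length: 1 of length 1, 2 of length 3. Total 3.

3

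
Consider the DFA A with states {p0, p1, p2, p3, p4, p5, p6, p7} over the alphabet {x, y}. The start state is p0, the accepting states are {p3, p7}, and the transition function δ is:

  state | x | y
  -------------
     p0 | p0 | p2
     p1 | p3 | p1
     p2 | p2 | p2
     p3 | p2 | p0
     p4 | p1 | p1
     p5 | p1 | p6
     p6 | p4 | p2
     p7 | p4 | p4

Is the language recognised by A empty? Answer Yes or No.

Yes

The states reachable from the start state are {p0, p2}.
None of the accepting states {p3, p7} is reachable, so no string is accepted and L(A) = ∅.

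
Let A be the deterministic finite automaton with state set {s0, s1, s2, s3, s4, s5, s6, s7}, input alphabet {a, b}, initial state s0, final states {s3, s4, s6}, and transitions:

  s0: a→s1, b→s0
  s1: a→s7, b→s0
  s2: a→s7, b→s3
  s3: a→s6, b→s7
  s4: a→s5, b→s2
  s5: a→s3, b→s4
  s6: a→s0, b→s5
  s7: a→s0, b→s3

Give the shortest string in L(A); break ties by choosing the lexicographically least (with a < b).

A breadth-first search from s0 reaches an accepting state first via the path s0 → s1 → s7 → s3 on input aab.
No string of length < 3 is accepted (BFS exhausts all shorter strings without reaching an accepting state), and aab is the lexicographically least accepting string of length 3.

aab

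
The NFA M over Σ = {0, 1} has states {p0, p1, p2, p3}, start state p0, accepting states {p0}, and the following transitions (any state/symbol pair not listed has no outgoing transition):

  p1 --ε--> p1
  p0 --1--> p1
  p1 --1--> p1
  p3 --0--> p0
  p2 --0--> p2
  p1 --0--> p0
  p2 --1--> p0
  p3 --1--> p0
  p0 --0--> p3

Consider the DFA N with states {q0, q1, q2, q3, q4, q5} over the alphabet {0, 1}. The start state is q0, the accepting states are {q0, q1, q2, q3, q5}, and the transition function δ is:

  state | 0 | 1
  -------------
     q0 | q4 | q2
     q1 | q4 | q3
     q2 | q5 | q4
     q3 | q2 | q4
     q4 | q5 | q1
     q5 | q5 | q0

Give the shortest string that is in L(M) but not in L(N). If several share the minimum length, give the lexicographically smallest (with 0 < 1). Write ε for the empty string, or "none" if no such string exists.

0010

The string 0010 is accepted by M but not by N.
No shorter string lies in the difference, and 0010 is the lexicographically first length-4 string in L(M) \ L(N).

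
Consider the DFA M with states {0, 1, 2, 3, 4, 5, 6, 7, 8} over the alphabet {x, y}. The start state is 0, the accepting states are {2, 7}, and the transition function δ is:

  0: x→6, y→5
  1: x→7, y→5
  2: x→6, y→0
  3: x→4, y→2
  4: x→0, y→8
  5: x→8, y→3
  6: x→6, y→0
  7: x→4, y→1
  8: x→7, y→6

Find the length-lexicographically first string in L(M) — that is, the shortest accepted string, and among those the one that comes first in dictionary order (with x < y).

yxx

A breadth-first search from 0 reaches an accepting state first via the path 0 → 5 → 8 → 7 on input yxx.
No string of length < 3 is accepted (BFS exhausts all shorter strings without reaching an accepting state), and yxx is the lexicographically least accepting string of length 3.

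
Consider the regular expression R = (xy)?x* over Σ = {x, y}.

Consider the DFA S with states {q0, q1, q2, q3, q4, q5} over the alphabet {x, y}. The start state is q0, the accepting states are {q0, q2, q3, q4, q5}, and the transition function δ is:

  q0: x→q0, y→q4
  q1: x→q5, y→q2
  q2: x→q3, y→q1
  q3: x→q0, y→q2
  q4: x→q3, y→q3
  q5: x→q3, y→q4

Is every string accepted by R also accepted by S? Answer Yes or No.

Converting the expression R to a DFA (subset construction, then merging equivalent states) gives the minimal DFA with states {r0, r1, r2, r3}, start state r0, accepting states {r0, r1, r3} and transitions r0: x→r1, y→r2; r1: x→r3, y→r3; r2: x→r2, y→r2; r3: x→r3, y→r2.
Exploring the product automaton R × S from the start pair (r0, q0), following both machines on each input symbol, reaches 11 state pairs: (r0, q0), (r1, q0), (r2, q4), (r3, q0), (r3, q4), (r2, q3), (r3, q3), (r2, q0), (r2, q2), (r2, q1), (r2, q5).
R accepts in {r0, r1, r3} and S accepts in {q0, q2, q3, q4, q5}. The reachable pairs whose R-component is accepting are (r0, q0), (r1, q0), (r3, q0), (r3, q4), (r3, q3); in each of them the S-component is accepting too, so the product for L(R) \ L(S) (R-component accepting, S-component rejecting) has no reachable accepting pair and the difference is empty.
Hence every string in L(R) is also in L(S).

Yes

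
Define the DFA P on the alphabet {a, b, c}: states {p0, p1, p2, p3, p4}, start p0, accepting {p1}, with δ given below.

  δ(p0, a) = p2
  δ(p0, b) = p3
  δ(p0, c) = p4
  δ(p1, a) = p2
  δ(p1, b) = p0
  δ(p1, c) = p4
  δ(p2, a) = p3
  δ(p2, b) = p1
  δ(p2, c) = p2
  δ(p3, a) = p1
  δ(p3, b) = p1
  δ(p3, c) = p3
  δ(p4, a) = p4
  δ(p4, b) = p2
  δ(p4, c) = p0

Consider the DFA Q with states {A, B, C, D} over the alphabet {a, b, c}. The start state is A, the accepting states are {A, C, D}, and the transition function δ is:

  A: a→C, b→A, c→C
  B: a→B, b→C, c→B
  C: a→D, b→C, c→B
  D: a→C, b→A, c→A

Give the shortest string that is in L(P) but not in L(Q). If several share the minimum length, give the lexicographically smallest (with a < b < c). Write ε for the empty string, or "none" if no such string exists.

The string acaa is accepted by P but not by Q.
No shorter string lies in the difference, and acaa is the lexicographically first length-4 string in L(P) \ L(Q).

acaa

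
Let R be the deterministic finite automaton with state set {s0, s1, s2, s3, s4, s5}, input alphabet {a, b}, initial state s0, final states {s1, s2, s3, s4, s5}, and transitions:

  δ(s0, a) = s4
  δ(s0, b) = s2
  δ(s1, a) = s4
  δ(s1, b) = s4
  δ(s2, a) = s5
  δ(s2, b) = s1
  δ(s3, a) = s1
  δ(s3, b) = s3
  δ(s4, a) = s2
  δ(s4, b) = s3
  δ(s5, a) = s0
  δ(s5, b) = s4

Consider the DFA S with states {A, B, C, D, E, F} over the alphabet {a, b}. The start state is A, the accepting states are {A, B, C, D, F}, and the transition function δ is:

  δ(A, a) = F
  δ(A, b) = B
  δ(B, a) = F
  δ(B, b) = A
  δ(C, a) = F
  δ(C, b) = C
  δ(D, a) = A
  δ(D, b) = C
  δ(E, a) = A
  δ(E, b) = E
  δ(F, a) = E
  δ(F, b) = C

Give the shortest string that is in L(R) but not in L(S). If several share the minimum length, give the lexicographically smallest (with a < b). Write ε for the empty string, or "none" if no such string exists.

The string aa is accepted by R but not by S.
No shorter string lies in the difference, and aa is the lexicographically first length-2 string in L(R) \ L(S).

aa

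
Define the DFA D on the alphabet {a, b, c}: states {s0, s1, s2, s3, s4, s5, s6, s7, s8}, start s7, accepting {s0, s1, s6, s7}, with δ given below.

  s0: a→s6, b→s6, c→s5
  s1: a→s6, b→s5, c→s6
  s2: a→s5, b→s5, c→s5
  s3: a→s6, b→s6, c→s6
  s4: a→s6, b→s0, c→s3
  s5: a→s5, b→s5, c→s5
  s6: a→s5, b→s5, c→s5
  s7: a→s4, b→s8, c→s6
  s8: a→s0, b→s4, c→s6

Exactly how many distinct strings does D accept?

20

The useful subgraph on states {s0, s3, s4, s6, s7, s8} is acyclic, so L(D) is finite; the longest accepting path visits 5 useful states, giving maximum string length 4.
Counting accepting paths from s7 by length: 1 of length 0, 1 of length 1, 4 of length 2, 9 of length 3, 5 of length 4. Total 20.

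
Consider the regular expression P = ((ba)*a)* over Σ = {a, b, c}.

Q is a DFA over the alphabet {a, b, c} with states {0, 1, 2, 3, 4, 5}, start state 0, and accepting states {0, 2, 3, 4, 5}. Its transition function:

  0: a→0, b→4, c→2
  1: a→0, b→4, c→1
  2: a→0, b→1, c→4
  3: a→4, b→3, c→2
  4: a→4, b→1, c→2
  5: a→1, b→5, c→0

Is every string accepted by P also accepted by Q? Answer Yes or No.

Yes

Converting the expression P to a DFA (subset construction, then merging equivalent states) gives the minimal DFA with states {p0, p1, p2, p3}, start state p0, accepting states {p0} and transitions p0: a→p0, b→p1, c→p2; p1: a→p3, b→p2, c→p2; p2: a→p2, b→p2, c→p2; p3: a→p0, b→p1, c→p2.
Exploring the product automaton P × Q from the start pair (p0, 0), following both machines on each input symbol, reaches 10 state pairs: (p0, 0), (p1, 4), (p2, 2), (p3, 4), (p2, 1), (p2, 0), (p2, 4), (p0, 4), (p1, 1), (p3, 0).
P accepts in {p0} and Q accepts in {0, 2, 3, 4, 5}. The reachable pairs whose P-component is accepting are (p0, 0), (p0, 4); in each of them the Q-component is accepting too, so the product for L(P) \ L(Q) (P-component accepting, Q-component rejecting) has no reachable accepting pair and the difference is empty.
Hence every string in L(P) is also in L(Q).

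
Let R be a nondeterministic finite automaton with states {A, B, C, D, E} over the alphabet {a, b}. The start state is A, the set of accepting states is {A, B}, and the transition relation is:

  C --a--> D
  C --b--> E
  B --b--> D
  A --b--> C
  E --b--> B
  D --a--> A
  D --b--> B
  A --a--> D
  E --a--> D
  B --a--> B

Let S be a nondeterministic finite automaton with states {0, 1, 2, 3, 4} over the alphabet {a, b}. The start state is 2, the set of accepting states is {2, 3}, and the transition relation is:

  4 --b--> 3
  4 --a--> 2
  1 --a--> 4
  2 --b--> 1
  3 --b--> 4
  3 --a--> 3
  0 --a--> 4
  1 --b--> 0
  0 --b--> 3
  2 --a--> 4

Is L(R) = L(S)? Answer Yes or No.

Exploring the product automaton R × S from the start pair (A, 2), following both machines on each input symbol, reaches 5 state pairs: (A, 2), (D, 4), (C, 1), (B, 3), (E, 0).
R accepts in {A, B} and S accepts in {2, 3}. In every reachable pair the two components are either both accepting — (A, 2), (B, 3) — or both non-accepting, so no string is accepted by exactly one of the machines: L(R) \ L(S) and L(S) \ L(R) are both empty.
Hence every string is accepted by R iff it is accepted by S, and the two languages coincide.

Yes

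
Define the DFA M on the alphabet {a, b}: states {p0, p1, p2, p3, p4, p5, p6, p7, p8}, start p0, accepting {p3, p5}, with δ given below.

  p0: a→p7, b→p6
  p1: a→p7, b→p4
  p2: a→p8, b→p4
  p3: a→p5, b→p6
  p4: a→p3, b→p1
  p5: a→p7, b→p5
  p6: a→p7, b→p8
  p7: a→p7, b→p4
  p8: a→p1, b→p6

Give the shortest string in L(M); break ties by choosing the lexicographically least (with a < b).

A breadth-first search from p0 reaches an accepting state first via the path p0 → p7 → p4 → p3 on input aba.
No string of length < 3 is accepted (BFS exhausts all shorter strings without reaching an accepting state), and aba is the lexicographically least accepting string of length 3.

aba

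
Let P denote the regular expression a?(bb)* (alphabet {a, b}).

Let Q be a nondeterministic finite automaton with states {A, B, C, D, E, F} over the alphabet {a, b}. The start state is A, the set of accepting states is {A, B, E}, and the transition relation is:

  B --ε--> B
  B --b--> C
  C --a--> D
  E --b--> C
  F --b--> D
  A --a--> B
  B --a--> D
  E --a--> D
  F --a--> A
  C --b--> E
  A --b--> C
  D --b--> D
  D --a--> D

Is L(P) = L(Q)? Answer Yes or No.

Converting the expression P to a DFA (subset construction, then merging equivalent states) gives the minimal DFA with states {p0, p1, p2, p3}, start state p0, accepting states {p0, p1} and transitions p0: a→p1, b→p2; p1: a→p3, b→p2; p2: a→p3, b→p1; p3: a→p3, b→p3.
Exploring the product automaton P × Q from the start pair (p0, A), following both machines on each input symbol, reaches 5 state pairs: (p0, A), (p1, B), (p2, C), (p3, D), (p1, E).
P accepts in {p0, p1} and Q accepts in {A, B, E}. In every reachable pair the two components are either both accepting — (p0, A), (p1, B), (p1, E) — or both non-accepting, so no string is accepted by exactly one of the machines: L(P) \ L(Q) and L(Q) \ L(P) are both empty.
Hence every string is accepted by P iff it is accepted by Q, and the two languages coincide.

Yes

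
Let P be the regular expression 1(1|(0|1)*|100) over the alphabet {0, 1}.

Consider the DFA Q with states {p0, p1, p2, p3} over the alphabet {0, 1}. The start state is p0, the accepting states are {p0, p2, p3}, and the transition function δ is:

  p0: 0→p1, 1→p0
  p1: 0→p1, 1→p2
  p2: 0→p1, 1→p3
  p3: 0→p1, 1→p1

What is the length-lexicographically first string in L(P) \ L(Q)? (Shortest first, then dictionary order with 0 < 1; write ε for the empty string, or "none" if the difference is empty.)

10

The string 10 is accepted by P but not by Q.
No shorter string lies in the difference, and 10 is the lexicographically first length-2 string in L(P) \ L(Q).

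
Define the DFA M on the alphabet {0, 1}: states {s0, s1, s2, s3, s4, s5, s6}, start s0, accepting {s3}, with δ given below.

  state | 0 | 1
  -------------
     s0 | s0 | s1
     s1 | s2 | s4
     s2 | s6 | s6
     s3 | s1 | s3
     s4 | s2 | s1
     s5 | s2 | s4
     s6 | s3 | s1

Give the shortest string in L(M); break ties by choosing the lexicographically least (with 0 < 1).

1000

A breadth-first search from s0 reaches an accepting state first via the path s0 → s1 → s2 → s6 → s3 on input 1000.
No string of length < 4 is accepted (BFS exhausts all shorter strings without reaching an accepting state), and 1000 is the lexicographically least accepting string of length 4.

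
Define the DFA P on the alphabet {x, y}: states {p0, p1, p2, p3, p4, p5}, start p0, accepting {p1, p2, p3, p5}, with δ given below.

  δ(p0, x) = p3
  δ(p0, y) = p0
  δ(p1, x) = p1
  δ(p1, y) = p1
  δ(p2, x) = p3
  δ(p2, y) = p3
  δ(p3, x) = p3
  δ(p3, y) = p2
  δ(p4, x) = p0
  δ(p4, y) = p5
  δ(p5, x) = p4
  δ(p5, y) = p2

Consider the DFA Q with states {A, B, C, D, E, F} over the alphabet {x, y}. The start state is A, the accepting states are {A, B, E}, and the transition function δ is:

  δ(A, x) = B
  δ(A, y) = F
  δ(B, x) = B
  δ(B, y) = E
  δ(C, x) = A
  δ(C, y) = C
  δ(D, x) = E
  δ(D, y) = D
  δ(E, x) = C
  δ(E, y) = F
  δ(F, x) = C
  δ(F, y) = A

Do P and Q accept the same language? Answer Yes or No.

The string yx is accepted by P but rejected by Q.
So L(P) ≠ L(Q).

No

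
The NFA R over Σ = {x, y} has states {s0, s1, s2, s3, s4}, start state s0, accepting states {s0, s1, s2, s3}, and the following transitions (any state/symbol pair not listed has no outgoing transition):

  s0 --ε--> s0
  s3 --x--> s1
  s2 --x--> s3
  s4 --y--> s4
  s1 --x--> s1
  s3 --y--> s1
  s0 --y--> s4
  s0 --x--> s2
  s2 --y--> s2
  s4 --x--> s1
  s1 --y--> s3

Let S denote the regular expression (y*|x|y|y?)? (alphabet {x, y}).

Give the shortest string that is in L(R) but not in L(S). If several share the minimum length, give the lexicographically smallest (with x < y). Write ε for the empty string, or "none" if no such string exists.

The string xx is accepted by R but not by S.
No shorter string lies in the difference, and xx is the lexicographically first length-2 string in L(R) \ L(S).

xx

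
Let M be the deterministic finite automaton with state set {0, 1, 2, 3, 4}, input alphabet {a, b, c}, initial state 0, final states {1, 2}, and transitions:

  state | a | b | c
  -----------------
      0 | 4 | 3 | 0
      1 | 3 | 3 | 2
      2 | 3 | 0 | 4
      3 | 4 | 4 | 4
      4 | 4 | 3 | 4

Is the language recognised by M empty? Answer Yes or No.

The states reachable from the start state are {0, 3, 4}.
None of the accepting states {1, 2} is reachable, so no string is accepted and L(M) = ∅.

Yes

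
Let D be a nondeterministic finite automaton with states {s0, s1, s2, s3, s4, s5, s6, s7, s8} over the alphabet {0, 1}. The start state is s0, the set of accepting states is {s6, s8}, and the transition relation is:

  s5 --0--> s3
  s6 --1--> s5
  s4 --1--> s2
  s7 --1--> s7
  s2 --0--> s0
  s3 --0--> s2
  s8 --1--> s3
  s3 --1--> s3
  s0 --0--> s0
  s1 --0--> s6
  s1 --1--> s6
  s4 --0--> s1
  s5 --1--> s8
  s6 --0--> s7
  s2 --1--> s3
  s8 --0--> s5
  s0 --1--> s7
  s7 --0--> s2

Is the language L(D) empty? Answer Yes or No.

The states reachable from the start state are {s0, s2, s3, s7}.
None of the accepting states {s6, s8} is reachable, so no string is accepted and L(D) = ∅.

Yes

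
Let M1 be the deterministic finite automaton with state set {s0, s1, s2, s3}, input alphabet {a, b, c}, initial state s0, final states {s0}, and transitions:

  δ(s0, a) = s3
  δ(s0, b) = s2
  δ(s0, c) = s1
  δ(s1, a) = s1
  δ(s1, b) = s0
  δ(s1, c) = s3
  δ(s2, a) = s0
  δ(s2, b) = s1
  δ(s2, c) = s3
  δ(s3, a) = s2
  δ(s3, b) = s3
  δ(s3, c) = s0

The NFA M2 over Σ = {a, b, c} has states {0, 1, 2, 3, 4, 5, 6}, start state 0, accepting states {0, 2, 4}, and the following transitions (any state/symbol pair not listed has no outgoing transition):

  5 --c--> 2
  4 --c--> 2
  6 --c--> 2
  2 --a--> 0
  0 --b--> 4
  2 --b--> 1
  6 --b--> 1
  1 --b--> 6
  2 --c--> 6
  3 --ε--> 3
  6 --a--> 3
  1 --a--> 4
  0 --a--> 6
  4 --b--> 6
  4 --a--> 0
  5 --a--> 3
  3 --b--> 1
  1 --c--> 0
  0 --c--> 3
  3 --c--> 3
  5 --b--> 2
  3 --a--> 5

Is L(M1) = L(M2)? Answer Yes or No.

The string cb is accepted by M1 but rejected by M2.
So L(M1) ≠ L(M2).

No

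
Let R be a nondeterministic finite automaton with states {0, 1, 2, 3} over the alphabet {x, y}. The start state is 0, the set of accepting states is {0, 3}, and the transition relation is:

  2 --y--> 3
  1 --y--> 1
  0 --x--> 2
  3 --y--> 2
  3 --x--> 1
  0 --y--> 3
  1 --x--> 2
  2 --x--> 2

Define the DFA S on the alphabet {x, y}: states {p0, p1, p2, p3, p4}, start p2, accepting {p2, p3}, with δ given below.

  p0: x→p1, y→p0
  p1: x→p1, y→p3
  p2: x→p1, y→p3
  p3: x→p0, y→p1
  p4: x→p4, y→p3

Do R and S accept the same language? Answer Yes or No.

Yes

Exploring the product automaton R × S from the start pair (0, p2), following both machines on each input symbol, reaches 4 state pairs: (0, p2), (2, p1), (3, p3), (1, p0).
R accepts in {0, 3} and S accepts in {p2, p3}. In every reachable pair the two components are either both accepting — (0, p2), (3, p3) — or both non-accepting, so no string is accepted by exactly one of the machines: L(R) \ L(S) and L(S) \ L(R) are both empty.
Hence every string is accepted by R iff it is accepted by S, and the two languages coincide.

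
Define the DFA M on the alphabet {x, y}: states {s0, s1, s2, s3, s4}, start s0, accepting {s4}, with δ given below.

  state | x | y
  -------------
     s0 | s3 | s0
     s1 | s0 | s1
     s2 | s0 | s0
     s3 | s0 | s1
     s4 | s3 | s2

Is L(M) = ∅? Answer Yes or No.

Yes

The states reachable from the start state are {s0, s1, s3}.
None of the accepting states {s4} is reachable, so no string is accepted and L(M) = ∅.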